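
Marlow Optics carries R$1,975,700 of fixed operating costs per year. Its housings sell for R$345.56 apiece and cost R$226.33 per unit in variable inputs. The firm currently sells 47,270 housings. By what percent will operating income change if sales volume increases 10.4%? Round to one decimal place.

+16.0%

Total contribution margin = 47,270 × R$119.23 = R$5,636,002.10.
Subtracting fixed costs: EBIT = R$5,636,002.10 − R$1,975,700 = R$3,660,302.10.
So DOL = total CM / EBIT = R$5,636,002.10 / R$3,660,302.10 = 1.5398.
%ΔEBIT = DOL × %ΔSales = 1.5398 × +10.4% = +16.0%.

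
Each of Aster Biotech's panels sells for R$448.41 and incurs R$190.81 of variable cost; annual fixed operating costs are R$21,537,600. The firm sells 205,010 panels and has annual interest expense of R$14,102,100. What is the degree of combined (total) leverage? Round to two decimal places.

3.08

At 205,010 units, contribution = 205,010 × R$257.60 = R$52,810,576.00.
EBIT = R$52,810,576.00 − R$21,537,600 = R$31,272,976.00. Interest = R$14,102,100.00.
DOL = R$52,810,576.00 ÷ R$31,272,976.00 = 1.6887; DFL = R$31,272,976.00 ÷ R$17,170,876.00 = 1.8213.
Combined leverage = 1.6887 × 1.8213 = 3.0756.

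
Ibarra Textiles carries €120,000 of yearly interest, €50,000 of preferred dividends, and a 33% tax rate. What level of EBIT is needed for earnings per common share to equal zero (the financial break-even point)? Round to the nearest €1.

Grossing the preferred dividend up to pre-tax terms: €50,000 / (1 − 0.33) = €74,626.87.
Financial break-even EBIT = interest + D_p ÷ (1 − t) = €120,000 + €74,626.87 = €194,626.87.

€194,627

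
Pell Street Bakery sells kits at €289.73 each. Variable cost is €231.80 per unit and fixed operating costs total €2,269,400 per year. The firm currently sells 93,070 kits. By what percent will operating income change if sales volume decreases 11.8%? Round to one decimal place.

-20.4%

Contribution at this volume is 93,070 × €57.93 = €5,391,545.10.
Subtracting fixed costs: EBIT = €5,391,545.10 − €2,269,400 = €3,122,145.10.
DOL = contribution ÷ EBIT = €5,391,545.10 ÷ €3,122,145.10 = 1.7269.
%ΔEBIT = DOL × %ΔSales = 1.7269 × -11.8% = -20.4%.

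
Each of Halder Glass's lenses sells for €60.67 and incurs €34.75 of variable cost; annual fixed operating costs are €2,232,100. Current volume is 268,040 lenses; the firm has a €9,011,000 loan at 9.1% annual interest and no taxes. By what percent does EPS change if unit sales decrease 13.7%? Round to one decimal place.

-24.4%

Contribution at this volume is 268,040 × €25.92 = €6,947,596.80.
Subtracting fixed costs: EBIT = €6,947,596.80 − €2,232,100 = €4,715,496.80.
After interest of €820,001.00, pre-tax earnings = €3,895,495.80.
DCL = total CM / (EBIT − I) = €6,947,596.80 / €3,895,495.80 = 1.7835.
EPS therefore changes by 1.7835 × (-13.7%) = -24.4%.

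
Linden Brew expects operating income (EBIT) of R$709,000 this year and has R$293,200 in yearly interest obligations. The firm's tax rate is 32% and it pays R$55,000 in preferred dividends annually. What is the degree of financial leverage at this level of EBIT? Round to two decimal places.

Interest = R$293,200.00.
Pre-tax preferred-dividend burden = R$55,000 ÷ (1 − 0.32) = R$80,882.35.
DFL = EBIT ÷ [EBIT − I − D_p/(1−t)] = R$709,000 ÷ [R$709,000 − R$293,200.00 − R$80,882.35] = R$709,000 ÷ R$334,917.65 = 2.1169.

2.12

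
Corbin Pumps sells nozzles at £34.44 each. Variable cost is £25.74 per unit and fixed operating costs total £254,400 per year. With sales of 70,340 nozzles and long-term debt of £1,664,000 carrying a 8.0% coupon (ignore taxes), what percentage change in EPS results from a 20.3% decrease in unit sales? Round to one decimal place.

At 70,340 units, contribution = 70,340 × £8.70 = £611,958.00.
Operating income = contribution − fixed costs = £611,958.00 − £254,400 = £357,558.00.
After interest of £133,120.00, pre-tax earnings = £224,438.00.
DCL = total CM / (EBIT − I) = £611,958.00 / £224,438.00 = 2.7266.
EPS therefore changes by 2.7266 × (-20.3%) = -55.4%.

-55.4%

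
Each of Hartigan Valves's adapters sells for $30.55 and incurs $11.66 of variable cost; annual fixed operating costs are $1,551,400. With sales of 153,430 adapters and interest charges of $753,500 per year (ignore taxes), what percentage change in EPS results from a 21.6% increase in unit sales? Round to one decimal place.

Contribution at this volume is 153,430 × $18.89 = $2,898,292.70.
Subtracting fixed costs: EBIT = $2,898,292.70 − $1,551,400 = $1,346,892.70.
Interest = $753,500.00, so EBIT − I = $593,392.70.
Degree of combined leverage = contribution ÷ (EBIT − I) = $2,898,292.70 ÷ $593,392.70 = 4.8843.
%ΔEPS = DCL × %ΔSales = 4.8843 × +21.6% = +105.5%.

+105.5%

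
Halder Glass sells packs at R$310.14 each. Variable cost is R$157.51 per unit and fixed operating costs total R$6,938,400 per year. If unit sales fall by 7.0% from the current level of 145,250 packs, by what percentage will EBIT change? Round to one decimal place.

At 145,250 units, contribution = 145,250 × R$152.63 = R$22,169,507.50.
EBIT = R$22,169,507.50 − R$6,938,400 = R$15,231,107.50.
Degree of operating leverage = R$22,169,507.50 / R$15,231,107.50 = 1.4555.
So EBIT moves 1.4555 × (-7.0%) = -10.2%.

-10.2%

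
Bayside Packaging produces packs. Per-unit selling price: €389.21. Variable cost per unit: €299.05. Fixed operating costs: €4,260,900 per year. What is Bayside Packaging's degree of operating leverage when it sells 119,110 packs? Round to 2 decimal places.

1.66

At 119,110 units, contribution = 119,110 × €90.16 = €10,738,957.60.
Operating income = contribution − fixed costs = €10,738,957.60 − €4,260,900 = €6,478,057.60.
So DOL = total CM / EBIT = €10,738,957.60 / €6,478,057.60 = 1.6577.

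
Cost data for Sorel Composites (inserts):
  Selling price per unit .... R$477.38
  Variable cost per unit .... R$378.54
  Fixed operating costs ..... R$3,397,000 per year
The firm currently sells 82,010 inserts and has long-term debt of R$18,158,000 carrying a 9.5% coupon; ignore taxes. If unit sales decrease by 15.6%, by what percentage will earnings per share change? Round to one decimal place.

-42.4%

Total contribution margin = 82,010 × R$98.84 = R$8,105,868.40.
Operating income = contribution − fixed costs = R$8,105,868.40 − R$3,397,000 = R$4,708,868.40.
After interest of R$1,725,010.00, pre-tax earnings = R$2,983,858.40.
Degree of combined leverage = contribution ÷ (EBIT − I) = R$8,105,868.40 ÷ R$2,983,858.40 = 2.7166.
%ΔEPS = DCL × %ΔSales = 2.7166 × -15.6% = -42.4%.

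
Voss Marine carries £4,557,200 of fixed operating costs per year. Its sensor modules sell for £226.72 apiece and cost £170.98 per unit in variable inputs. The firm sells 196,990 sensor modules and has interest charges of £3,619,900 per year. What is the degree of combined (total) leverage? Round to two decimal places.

3.92

Total contribution margin = 196,990 × £55.74 = £10,980,222.60.
EBIT = £10,980,222.60 − £4,557,200 = £6,423,022.60. Interest = £3,619,900.00, so EBIT − I = £2,803,122.60.
DCL = contribution ÷ (EBIT − I) = £10,980,222.60 ÷ £2,803,122.60 = 3.9171.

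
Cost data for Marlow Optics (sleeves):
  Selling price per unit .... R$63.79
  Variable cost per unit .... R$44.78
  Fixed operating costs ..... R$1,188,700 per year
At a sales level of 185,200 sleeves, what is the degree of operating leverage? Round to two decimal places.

At 185,200 units, contribution = 185,200 × R$19.01 = R$3,520,652.00.
EBIT = R$3,520,652.00 − R$1,188,700 = R$2,331,952.00.
So DOL = total CM / EBIT = R$3,520,652.00 / R$2,331,952.00 = 1.5097.

1.51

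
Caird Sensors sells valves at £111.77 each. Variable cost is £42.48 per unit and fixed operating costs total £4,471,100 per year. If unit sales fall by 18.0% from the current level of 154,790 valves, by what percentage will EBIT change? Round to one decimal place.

Contribution at this volume is 154,790 × £69.29 = £10,725,399.10.
Subtracting fixed costs: EBIT = £10,725,399.10 − £4,471,100 = £6,254,299.10.
Degree of operating leverage = £10,725,399.10 / £6,254,299.10 = 1.7149.
%ΔEBIT = DOL × %ΔSales = 1.7149 × -18.0% = -30.9%.

-30.9%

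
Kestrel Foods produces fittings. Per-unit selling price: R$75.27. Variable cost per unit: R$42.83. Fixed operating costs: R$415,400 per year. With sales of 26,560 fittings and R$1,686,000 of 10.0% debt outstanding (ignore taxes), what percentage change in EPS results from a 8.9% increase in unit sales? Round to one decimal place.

+27.6%

Contribution at this volume is 26,560 × R$32.44 = R$861,606.40.
Subtracting fixed costs: EBIT = R$861,606.40 − R$415,400 = R$446,206.40.
After interest of R$168,600.00, pre-tax earnings = R$277,606.40.
DCL = total CM / (EBIT − I) = R$861,606.40 / R$277,606.40 = 3.1037.
EPS therefore changes by 3.1037 × (+8.9%) = +27.6%.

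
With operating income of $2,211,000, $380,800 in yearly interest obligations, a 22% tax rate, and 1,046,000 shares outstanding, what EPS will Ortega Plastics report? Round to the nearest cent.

$1.36

Pre-tax income = $2,211,000 − $380,800.00 = $1,830,200.00.
Net income = $1,830,200.00 × (1 − 0.22) = $1,427,556.00.
Per share: $1,427,556.00 / 1,046,000 shares = $1.36.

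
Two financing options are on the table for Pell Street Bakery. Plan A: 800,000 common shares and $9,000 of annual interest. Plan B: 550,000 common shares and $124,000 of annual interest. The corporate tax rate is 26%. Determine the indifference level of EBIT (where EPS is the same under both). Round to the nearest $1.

Set EPS_A = EPS_B: (EBIT − $9,000)(1 − 0.26) ÷ 800,000 = (EBIT − $124,000)(1 − 0.26) ÷ 550,000.
Cancelling (1 − t) and cross-multiplying: 550,000·(EBIT − 9,000) = 800,000·(EBIT − 124,000).
Solving, EBIT = (124,000·800,000 − 9,000·550,000) / (800,000 − 550,000) = 94,250,000,000 / 250,000 = 377,000.00.

$377,000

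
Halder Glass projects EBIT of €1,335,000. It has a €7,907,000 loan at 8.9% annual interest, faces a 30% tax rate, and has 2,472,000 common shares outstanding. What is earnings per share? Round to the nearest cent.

Interest = €703,723.00, so EBT = €1,335,000 − €703,723.00 = €631,277.00.
Net income = €631,277.00 × (1 − 0.30) = €441,893.90.
EPS = €441,893.90 ÷ 2,472,000 = €0.18.

€0.18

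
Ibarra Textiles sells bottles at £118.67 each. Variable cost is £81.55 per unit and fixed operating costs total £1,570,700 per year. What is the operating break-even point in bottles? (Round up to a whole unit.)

Unit CM = price − variable cost = £118.67 − £81.55 = £37.12.
Units to break even: £1,570,700 ÷ £37.12 = 42,314.12, rounded up to 42,315.

42,315 bottles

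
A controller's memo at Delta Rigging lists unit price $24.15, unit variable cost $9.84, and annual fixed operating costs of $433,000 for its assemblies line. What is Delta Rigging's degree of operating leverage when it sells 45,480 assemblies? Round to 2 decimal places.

Contribution at this volume is 45,480 × $14.31 = $650,818.80.
Operating income = contribution − fixed costs = $650,818.80 − $433,000 = $217,818.80.
DOL = contribution ÷ EBIT = $650,818.80 ÷ $217,818.80 = 2.9879.

2.99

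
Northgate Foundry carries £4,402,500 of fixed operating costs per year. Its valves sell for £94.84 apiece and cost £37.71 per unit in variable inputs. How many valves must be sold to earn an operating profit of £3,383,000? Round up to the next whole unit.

Unit CM = price − variable cost = £94.84 − £37.71 = £57.13.
Units = (FC + target) / CM = (£4,402,500 + £3,383,000) / £57.13 = 136,276.91, so 136,277 valves.

136,277 valves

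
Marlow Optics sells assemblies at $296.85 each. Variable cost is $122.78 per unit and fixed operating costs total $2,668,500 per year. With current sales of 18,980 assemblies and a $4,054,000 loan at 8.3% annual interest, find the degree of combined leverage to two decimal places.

Total contribution margin = 18,980 × $174.07 = $3,303,848.60.
Operating income = contribution − fixed costs = $3,303,848.60 − $2,668,500 = $635,348.60. Interest = $336,482.00, so EBIT − I = $298,866.60.
Degree of total leverage = total CM / (EBIT − interest) = $3,303,848.60 / $298,866.60 = 11.0546.

11.05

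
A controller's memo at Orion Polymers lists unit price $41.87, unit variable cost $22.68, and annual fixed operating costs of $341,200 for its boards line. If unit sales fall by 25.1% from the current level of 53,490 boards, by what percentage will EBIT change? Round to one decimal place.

-37.6%

At 53,490 units, contribution = 53,490 × $19.19 = $1,026,473.10.
Subtracting fixed costs: EBIT = $1,026,473.10 − $341,200 = $685,273.10.
So DOL = total CM / EBIT = $1,026,473.10 / $685,273.10 = 1.4979.
Operating income changes by 1.4979 × -25.1% = -37.6%.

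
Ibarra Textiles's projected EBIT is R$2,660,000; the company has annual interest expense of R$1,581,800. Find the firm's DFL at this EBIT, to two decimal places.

Interest = R$1,581,800.00.
Degree of financial leverage = EBIT / (EBIT − interest) = R$2,660,000 / R$1,078,200.00 = 2.4671.

2.47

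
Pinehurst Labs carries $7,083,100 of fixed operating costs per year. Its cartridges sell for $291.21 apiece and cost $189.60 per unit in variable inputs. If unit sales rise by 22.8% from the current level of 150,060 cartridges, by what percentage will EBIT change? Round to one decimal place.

Total contribution margin = 150,060 × $101.61 = $15,247,596.60.
EBIT = $15,247,596.60 − $7,083,100 = $8,164,496.60.
Degree of operating leverage = $15,247,596.60 / $8,164,496.60 = 1.8675.
Operating income changes by 1.8675 × +22.8% = +42.6%.

+42.6%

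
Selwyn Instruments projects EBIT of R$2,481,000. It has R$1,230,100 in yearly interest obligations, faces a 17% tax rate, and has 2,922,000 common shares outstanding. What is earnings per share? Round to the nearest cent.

Pre-tax income = R$2,481,000 − R$1,230,100.00 = R$1,250,900.00.
Net income = R$1,250,900.00 × (1 − 0.17) = R$1,038,247.00.
Per share: R$1,038,247.00 / 2,922,000 shares = R$0.36.

R$0.36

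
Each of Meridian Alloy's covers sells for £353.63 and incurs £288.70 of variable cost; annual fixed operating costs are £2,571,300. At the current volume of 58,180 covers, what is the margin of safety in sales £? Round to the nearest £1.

£6,570,053

Unit CM = price − variable cost = £353.63 − £288.70 = £64.93. Break-even units = £2,571,300 ÷ £64.93 = 39,601.11; break-even revenue = 39,601.11 × £353.63 = £14,004,140.14.
Actual sales revenue = 58,180 × £353.63 = £20,574,193.40.
Margin of safety = £20,574,193.40 − £14,004,140.14 = £6,570,053.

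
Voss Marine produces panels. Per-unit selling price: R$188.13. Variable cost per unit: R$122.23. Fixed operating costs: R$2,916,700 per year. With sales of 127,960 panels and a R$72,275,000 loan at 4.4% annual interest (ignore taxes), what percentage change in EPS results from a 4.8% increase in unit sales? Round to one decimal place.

+17.3%

Total contribution margin = 127,960 × R$65.90 = R$8,432,564.00.
Operating income = contribution − fixed costs = R$8,432,564.00 − R$2,916,700 = R$5,515,864.00.
After interest of R$3,180,100.00, pre-tax earnings = R$2,335,764.00.
Degree of combined leverage = contribution ÷ (EBIT − I) = R$8,432,564.00 ÷ R$2,335,764.00 = 3.6102.
EPS therefore changes by 3.6102 × (+4.8%) = +17.3%.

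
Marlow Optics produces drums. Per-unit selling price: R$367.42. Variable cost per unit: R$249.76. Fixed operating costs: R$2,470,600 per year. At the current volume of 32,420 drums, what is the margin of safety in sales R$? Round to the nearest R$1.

R$4,196,748

Unit CM = price − variable cost = R$367.42 − R$249.76 = R$117.66. Break-even units = R$2,470,600 ÷ R$117.66 = 20,997.79; break-even revenue = 20,997.79 × R$367.42 = R$7,715,008.09.
Actual sales revenue = 32,420 × R$367.42 = R$11,911,756.40.
Margin of safety = R$11,911,756.40 − R$7,715,008.09 = R$4,196,748.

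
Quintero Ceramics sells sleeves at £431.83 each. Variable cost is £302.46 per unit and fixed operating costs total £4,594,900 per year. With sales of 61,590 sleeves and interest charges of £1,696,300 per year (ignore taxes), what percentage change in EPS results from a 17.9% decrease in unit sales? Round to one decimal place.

-85.1%

At 61,590 units, contribution = 61,590 × £129.37 = £7,967,898.30.
Operating income = contribution − fixed costs = £7,967,898.30 − £4,594,900 = £3,372,998.30.
Interest = £1,696,300.00, so EBIT − I = £1,676,698.30.
Degree of combined leverage = contribution ÷ (EBIT − I) = £7,967,898.30 ÷ £1,676,698.30 = 4.7521.
EPS therefore changes by 4.7521 × (-17.9%) = -85.1%.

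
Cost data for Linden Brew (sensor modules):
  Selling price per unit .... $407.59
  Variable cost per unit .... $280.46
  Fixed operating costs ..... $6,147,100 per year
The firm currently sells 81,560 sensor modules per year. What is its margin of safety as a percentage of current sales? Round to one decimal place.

40.7%

Contribution margin per unit = $407.59 − $280.46 = $127.13. Break-even units = $6,147,100 ÷ $127.13 = 48,352.87; break-even revenue = 48,352.87 × $407.59 = $19,708,145.12.
Current sales = 81,560 × $407.59 = $33,243,040.40.
Margin of safety = ($33,243,040.40 − $19,708,145.12) ÷ $33,243,040.40 = 40.7%.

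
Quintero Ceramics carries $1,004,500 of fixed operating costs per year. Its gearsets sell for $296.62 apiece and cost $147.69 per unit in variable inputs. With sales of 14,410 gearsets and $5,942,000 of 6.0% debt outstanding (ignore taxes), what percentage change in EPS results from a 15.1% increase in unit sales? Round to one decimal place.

+41.3%

Contribution at this volume is 14,410 × $148.93 = $2,146,081.30.
EBIT = $2,146,081.30 − $1,004,500 = $1,141,581.30.
After interest of $356,520.00, pre-tax earnings = $785,061.30.
Degree of combined leverage = contribution ÷ (EBIT − I) = $2,146,081.30 ÷ $785,061.30 = 2.7336.
EPS therefore changes by 2.7336 × (+15.1%) = +41.3%.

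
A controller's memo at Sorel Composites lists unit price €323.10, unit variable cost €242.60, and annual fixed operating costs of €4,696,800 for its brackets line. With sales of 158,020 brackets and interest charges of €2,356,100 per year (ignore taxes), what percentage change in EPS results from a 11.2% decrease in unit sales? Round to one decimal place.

-25.1%

Contribution at this volume is 158,020 × €80.50 = €12,720,610.00.
Subtracting fixed costs: EBIT = €12,720,610.00 − €4,696,800 = €8,023,810.00.
After interest of €2,356,100.00, pre-tax earnings = €5,667,710.00.
Degree of combined leverage = contribution ÷ (EBIT − I) = €12,720,610.00 ÷ €5,667,710.00 = 2.2444.
EPS therefore changes by 2.2444 × (-11.2%) = -25.1%.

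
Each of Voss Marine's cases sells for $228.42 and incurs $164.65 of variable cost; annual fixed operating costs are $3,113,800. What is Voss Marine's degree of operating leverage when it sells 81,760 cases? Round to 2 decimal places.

2.48

Contribution at this volume is 81,760 × $63.77 = $5,213,835.20.
Subtracting fixed costs: EBIT = $5,213,835.20 − $3,113,800 = $2,100,035.20.
DOL = contribution ÷ EBIT = $5,213,835.20 ÷ $2,100,035.20 = 2.4827.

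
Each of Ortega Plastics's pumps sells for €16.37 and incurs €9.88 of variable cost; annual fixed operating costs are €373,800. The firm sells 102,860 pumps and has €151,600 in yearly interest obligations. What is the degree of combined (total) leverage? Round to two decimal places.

At 102,860 units, contribution = 102,860 × €6.49 = €667,561.40.
Operating income = contribution − fixed costs = €667,561.40 − €373,800 = €293,761.40. Interest = €151,600.00.
DOL = €667,561.40 ÷ €293,761.40 = 2.2725; DFL = €293,761.40 ÷ €142,161.40 = 2.0664.
DCL = DOL × DFL = 2.2725 × 2.0664 = 4.6959.

4.70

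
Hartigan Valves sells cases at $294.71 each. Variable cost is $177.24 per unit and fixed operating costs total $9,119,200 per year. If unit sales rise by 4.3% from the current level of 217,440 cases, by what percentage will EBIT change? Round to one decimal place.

At 217,440 units, contribution = 217,440 × $117.47 = $25,542,676.80.
EBIT = $25,542,676.80 − $9,119,200 = $16,423,476.80.
Degree of operating leverage = $25,542,676.80 / $16,423,476.80 = 1.5553.
%ΔEBIT = DOL × %ΔSales = 1.5553 × +4.3% = +6.7%.

+6.7%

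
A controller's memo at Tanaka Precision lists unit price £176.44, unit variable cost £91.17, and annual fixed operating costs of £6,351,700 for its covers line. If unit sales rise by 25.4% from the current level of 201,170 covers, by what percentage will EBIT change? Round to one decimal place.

+40.3%

At 201,170 units, contribution = 201,170 × £85.27 = £17,153,765.90.
EBIT = £17,153,765.90 − £6,351,700 = £10,802,065.90.
So DOL = total CM / EBIT = £17,153,765.90 / £10,802,065.90 = 1.5880.
So EBIT moves 1.5880 × (+25.4%) = +40.3%.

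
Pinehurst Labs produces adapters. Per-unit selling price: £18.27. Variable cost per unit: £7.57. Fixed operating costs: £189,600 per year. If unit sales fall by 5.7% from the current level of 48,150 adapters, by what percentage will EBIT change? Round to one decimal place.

Contribution at this volume is 48,150 × £10.70 = £515,205.00.
Operating income = contribution − fixed costs = £515,205.00 − £189,600 = £325,605.00.
So DOL = total CM / EBIT = £515,205.00 / £325,605.00 = 1.5823.
So EBIT moves 1.5823 × (-5.7%) = -9.0%.

-9.0%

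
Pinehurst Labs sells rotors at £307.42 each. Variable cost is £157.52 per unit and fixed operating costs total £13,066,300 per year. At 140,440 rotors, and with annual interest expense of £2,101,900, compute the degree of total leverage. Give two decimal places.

At 140,440 units, contribution = 140,440 × £149.90 = £21,051,956.00.
EBIT = £21,051,956.00 − £13,066,300 = £7,985,656.00. Interest = £2,101,900.00.
DOL = £21,051,956.00 ÷ £7,985,656.00 = 2.6362; DFL = £7,985,656.00 ÷ £5,883,756.00 = 1.3572.
DCL = DOL × DFL = 2.6362 × 1.3572 = 3.5779.

3.58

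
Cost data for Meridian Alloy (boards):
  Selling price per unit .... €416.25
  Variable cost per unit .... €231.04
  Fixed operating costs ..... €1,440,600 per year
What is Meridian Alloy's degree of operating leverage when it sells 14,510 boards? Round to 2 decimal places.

Contribution at this volume is 14,510 × €185.21 = €2,687,397.10.
Subtracting fixed costs: EBIT = €2,687,397.10 − €1,440,600 = €1,246,797.10.
Degree of operating leverage = €2,687,397.10 / €1,246,797.10 = 2.1554.

2.16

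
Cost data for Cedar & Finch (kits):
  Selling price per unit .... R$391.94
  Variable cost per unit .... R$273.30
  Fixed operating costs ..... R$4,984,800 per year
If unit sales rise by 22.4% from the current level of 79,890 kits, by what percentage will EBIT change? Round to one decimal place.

Contribution at this volume is 79,890 × R$118.64 = R$9,478,149.60.
EBIT = R$9,478,149.60 − R$4,984,800 = R$4,493,349.60.
DOL = contribution ÷ EBIT = R$9,478,149.60 ÷ R$4,493,349.60 = 2.1094.
So EBIT moves 2.1094 × (+22.4%) = +47.2%.

+47.2%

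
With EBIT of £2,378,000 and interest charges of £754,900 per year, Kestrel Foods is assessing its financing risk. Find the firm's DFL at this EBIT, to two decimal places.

Annual interest charges come to £754,900.00.
Degree of financial leverage = EBIT / (EBIT − interest) = £2,378,000 / £1,623,100.00 = 1.4651.

1.47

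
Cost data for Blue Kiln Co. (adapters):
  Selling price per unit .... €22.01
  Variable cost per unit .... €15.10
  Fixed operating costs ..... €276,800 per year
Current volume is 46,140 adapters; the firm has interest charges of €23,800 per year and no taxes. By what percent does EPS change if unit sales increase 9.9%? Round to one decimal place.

Total contribution margin = 46,140 × €6.91 = €318,827.40.
Operating income = contribution − fixed costs = €318,827.40 − €276,800 = €42,027.40.
After interest of €23,800.00, pre-tax earnings = €18,227.40.
Degree of combined leverage = contribution ÷ (EBIT − I) = €318,827.40 ÷ €18,227.40 = 17.4917.
EPS therefore changes by 17.4917 × (+9.9%) = +173.2%.

+173.2%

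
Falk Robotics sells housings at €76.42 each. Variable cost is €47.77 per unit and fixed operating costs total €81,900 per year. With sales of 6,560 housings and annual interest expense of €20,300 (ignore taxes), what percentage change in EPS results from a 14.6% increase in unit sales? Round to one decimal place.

Total contribution margin = 6,560 × €28.65 = €187,944.00.
Operating income = contribution − fixed costs = €187,944.00 − €81,900 = €106,044.00.
Interest = €20,300.00, so EBIT − I = €85,744.00.
Degree of combined leverage = contribution ÷ (EBIT − I) = €187,944.00 ÷ €85,744.00 = 2.1919.
%ΔEPS = DCL × %ΔSales = 2.1919 × +14.6% = +32.0%.

+32.0%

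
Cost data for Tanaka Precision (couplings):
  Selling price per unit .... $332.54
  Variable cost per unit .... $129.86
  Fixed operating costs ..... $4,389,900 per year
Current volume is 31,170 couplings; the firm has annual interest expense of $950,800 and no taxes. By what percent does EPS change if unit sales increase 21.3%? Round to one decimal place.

Total contribution margin = 31,170 × $202.68 = $6,317,535.60.
Operating income = contribution − fixed costs = $6,317,535.60 − $4,389,900 = $1,927,635.60.
Interest = $950,800.00, so EBIT − I = $976,835.60.
DCL = total CM / (EBIT − I) = $6,317,535.60 / $976,835.60 = 6.4673.
%ΔEPS = DCL × %ΔSales = 6.4673 × +21.3% = +137.8%.

+137.8%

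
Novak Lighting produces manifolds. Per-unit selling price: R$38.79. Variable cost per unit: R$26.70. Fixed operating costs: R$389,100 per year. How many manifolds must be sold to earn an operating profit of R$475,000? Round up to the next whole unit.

Contribution margin per unit = R$38.79 − R$26.70 = R$12.09.
Need Q such that Q × R$12.09 − R$389,100 = R$475,000, i.e. Q = R$864,100 / R$12.09 = 71,472.29 → 71,473.

71,473 manifolds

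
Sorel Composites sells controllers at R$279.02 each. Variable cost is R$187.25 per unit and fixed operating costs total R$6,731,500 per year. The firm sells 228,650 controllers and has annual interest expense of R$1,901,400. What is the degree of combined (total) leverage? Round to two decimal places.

1.70

Total contribution margin = 228,650 × R$91.77 = R$20,983,210.50.
EBIT = R$20,983,210.50 − R$6,731,500 = R$14,251,710.50. Interest = R$1,901,400.00, so EBIT − I = R$12,350,310.50.
DCL = contribution ÷ (EBIT − I) = R$20,983,210.50 ÷ R$12,350,310.50 = 1.6990.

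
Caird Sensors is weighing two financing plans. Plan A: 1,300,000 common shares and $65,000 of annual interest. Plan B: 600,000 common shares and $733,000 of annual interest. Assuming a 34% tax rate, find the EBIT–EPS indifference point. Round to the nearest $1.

$1,305,571

At indifference, (EBIT − 65,000)(1 − t)/1,300,000 = (EBIT − 733,000)(1 − t)/600,000.
Cancelling (1 − t) and cross-multiplying: 600,000·(EBIT − 65,000) = 1,300,000·(EBIT − 733,000).
EBIT × (1,300,000 − 600,000) = 733,000 × 1,300,000 − 65,000 × 600,000 = 913,900,000,000, so EBIT = 913,900,000,000 ÷ 700,000 = 1,305,571.43.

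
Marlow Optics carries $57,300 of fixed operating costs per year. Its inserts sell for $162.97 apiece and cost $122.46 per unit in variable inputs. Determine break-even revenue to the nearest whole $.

$230,515

Contribution margin per unit = $162.97 − $122.46 = $40.51, a CM ratio of $40.51 ÷ $162.97 = 0.2486.
Break-even sales = FC ÷ CM ratio = $57,300 × $162.97 / $40.51 = $230,515.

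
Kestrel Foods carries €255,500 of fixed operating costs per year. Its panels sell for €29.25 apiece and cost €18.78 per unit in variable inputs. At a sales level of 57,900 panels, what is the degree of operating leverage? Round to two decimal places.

Contribution at this volume is 57,900 × €10.47 = €606,213.00.
EBIT = €606,213.00 − €255,500 = €350,713.00.
Degree of operating leverage = €606,213.00 / €350,713.00 = 1.7285.

1.73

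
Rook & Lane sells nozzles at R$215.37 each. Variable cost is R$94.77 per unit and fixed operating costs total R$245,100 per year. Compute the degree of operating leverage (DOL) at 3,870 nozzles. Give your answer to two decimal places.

At 3,870 units, contribution = 3,870 × R$120.60 = R$466,722.00.
Operating income = contribution − fixed costs = R$466,722.00 − R$245,100 = R$221,622.00.
So DOL = total CM / EBIT = R$466,722.00 / R$221,622.00 = 2.1059.

2.11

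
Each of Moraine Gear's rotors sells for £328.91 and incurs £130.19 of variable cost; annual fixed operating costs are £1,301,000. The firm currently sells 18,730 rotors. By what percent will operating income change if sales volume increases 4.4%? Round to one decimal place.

Total contribution margin = 18,730 × £198.72 = £3,722,025.60.
Subtracting fixed costs: EBIT = £3,722,025.60 − £1,301,000 = £2,421,025.60.
Degree of operating leverage = £3,722,025.60 / £2,421,025.60 = 1.5374.
So EBIT moves 1.5374 × (+4.4%) = +6.8%.

+6.8%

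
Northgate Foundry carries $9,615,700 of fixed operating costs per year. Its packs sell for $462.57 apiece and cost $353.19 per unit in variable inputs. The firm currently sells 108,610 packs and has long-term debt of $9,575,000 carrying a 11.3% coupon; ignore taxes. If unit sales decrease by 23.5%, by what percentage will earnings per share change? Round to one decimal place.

Total contribution margin = 108,610 × $109.38 = $11,879,761.80.
EBIT = $11,879,761.80 − $9,615,700 = $2,264,061.80.
Interest = $1,081,975.00, so EBIT − I = $1,182,086.80.
DCL = total CM / (EBIT − I) = $11,879,761.80 / $1,182,086.80 = 10.0498.
%ΔEPS = DCL × %ΔSales = 10.0498 × -23.5% = -236.2%.

-236.2%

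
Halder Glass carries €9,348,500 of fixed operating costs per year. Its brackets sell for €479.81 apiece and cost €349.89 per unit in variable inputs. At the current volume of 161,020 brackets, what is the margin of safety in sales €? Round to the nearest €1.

€42,733,885

Unit CM = price − variable cost = €479.81 − €349.89 = €129.92. Break-even units = €9,348,500 ÷ €129.92 = 71,955.82; break-even revenue = 71,955.82 × €479.81 = €34,525,121.50.
Current sales = 161,020 × €479.81 = €77,259,006.20.
Margin of safety = €77,259,006.20 − €34,525,121.50 = €42,733,885.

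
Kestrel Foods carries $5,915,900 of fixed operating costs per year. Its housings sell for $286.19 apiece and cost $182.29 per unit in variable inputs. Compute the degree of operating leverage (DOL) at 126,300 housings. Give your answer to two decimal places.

1.82

At 126,300 units, contribution = 126,300 × $103.90 = $13,122,570.00.
EBIT = $13,122,570.00 − $5,915,900 = $7,206,670.00.
So DOL = total CM / EBIT = $13,122,570.00 / $7,206,670.00 = 1.8209.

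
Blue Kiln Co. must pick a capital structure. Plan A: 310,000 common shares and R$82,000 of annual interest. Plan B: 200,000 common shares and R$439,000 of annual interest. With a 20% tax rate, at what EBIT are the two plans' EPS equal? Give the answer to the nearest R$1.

R$1,088,091

Set EPS_A = EPS_B: (EBIT − R$82,000)(1 − 0.20) ÷ 310,000 = (EBIT − R$439,000)(1 − 0.20) ÷ 200,000.
Cancelling (1 − t) and cross-multiplying: 200,000·(EBIT − 82,000) = 310,000·(EBIT − 439,000).
EBIT × (310,000 − 200,000) = 439,000 × 310,000 − 82,000 × 200,000 = 119,690,000,000, so EBIT = 119,690,000,000 ÷ 110,000 = 1,088,090.91.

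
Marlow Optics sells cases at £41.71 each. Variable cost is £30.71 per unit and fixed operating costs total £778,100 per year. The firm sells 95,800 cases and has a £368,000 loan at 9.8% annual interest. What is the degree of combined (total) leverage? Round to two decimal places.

4.40

At 95,800 units, contribution = 95,800 × £11.00 = £1,053,800.00.
Operating income = contribution − fixed costs = £1,053,800.00 − £778,100 = £275,700.00. Interest = £36,064.00, so EBIT − I = £239,636.00.
Degree of total leverage = total CM / (EBIT − interest) = £1,053,800.00 / £239,636.00 = 4.3975.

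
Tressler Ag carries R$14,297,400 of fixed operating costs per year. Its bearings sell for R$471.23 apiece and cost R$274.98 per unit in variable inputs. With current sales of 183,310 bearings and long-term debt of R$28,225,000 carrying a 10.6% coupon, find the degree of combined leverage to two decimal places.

Total contribution margin = 183,310 × R$196.25 = R$35,974,587.50.
EBIT = R$35,974,587.50 − R$14,297,400 = R$21,677,187.50. Interest = R$2,991,850.00.
DOL = R$35,974,587.50 ÷ R$21,677,187.50 = 1.6596; DFL = R$21,677,187.50 ÷ R$18,685,337.50 = 1.1601.
Combined leverage = 1.6596 × 1.1601 = 1.9253.

1.93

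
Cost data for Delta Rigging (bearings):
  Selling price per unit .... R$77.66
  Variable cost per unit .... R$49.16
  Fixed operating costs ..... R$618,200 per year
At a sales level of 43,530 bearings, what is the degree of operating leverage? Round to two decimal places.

1.99

Total contribution margin = 43,530 × R$28.50 = R$1,240,605.00.
Subtracting fixed costs: EBIT = R$1,240,605.00 − R$618,200 = R$622,405.00.
So DOL = total CM / EBIT = R$1,240,605.00 / R$622,405.00 = 1.9932.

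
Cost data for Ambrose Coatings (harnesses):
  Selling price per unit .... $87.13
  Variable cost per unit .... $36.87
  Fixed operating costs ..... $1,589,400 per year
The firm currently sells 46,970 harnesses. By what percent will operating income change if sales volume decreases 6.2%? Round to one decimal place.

-19.0%

Contribution at this volume is 46,970 × $50.26 = $2,360,712.20.
Subtracting fixed costs: EBIT = $2,360,712.20 − $1,589,400 = $771,312.20.
So DOL = total CM / EBIT = $2,360,712.20 / $771,312.20 = 3.0606.
Operating income changes by 3.0606 × -6.2% = -19.0%.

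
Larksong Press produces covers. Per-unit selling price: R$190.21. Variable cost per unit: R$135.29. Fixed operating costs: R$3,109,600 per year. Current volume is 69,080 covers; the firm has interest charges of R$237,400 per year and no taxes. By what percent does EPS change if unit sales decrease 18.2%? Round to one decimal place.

-154.5%

Total contribution margin = 69,080 × R$54.92 = R$3,793,873.60.
EBIT = R$3,793,873.60 − R$3,109,600 = R$684,273.60.
After interest of R$237,400.00, pre-tax earnings = R$446,873.60.
DCL = total CM / (EBIT − I) = R$3,793,873.60 / R$446,873.60 = 8.4898.
%ΔEPS = DCL × %ΔSales = 8.4898 × -18.2% = -154.5%.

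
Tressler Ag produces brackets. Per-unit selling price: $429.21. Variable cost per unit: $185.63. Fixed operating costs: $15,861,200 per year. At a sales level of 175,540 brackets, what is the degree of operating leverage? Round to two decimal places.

Total contribution margin = 175,540 × $243.58 = $42,758,033.20.
EBIT = $42,758,033.20 − $15,861,200 = $26,896,833.20.
Degree of operating leverage = $42,758,033.20 / $26,896,833.20 = 1.5897.

1.59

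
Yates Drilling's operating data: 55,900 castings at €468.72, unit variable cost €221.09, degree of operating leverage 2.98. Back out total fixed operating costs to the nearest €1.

At 55,900 units, contribution = 55,900 × €247.63 = €13,842,517.00.
Since DOL = CM ÷ EBIT, EBIT = €13,842,517.00 ÷ 2.98 = €4,645,139.93.
Fixed costs = CM − EBIT = €13,842,517.00 − €4,645,139.93 = €9,197,377.

€9,197,377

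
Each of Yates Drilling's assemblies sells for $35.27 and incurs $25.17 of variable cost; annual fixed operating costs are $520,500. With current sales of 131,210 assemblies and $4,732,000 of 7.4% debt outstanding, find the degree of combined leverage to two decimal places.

Contribution at this volume is 131,210 × $10.10 = $1,325,221.00.
EBIT = $1,325,221.00 − $520,500 = $804,721.00. Interest = $350,168.00.
DOL = $1,325,221.00 ÷ $804,721.00 = 1.6468; DFL = $804,721.00 ÷ $454,553.00 = 1.7704.
Combined leverage = 1.6468 × 1.7704 = 2.9155.

2.92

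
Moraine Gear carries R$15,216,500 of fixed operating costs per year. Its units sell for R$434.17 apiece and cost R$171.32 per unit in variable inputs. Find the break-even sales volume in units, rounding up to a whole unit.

Contribution margin per unit = R$434.17 − R$171.32 = R$262.85.
Break-even volume = fixed costs ÷ CM per unit = R$15,216,500 ÷ R$262.85 = 57,890.43, so 57,891 units.

57,891 units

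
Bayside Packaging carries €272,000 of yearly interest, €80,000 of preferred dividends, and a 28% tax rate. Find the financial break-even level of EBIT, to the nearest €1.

€383,111

Preferred dividends are paid after tax, so their pre-tax equivalent is €80,000 ÷ (1 − 0.28) = €111,111.11.
EPS = 0 when EBIT covers interest plus the pre-tax preferred burden: €272,000 + €111,111.11 = €383,111.11.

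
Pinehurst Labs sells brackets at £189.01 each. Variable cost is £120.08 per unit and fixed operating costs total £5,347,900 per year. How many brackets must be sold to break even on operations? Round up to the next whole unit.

77,585 brackets

Contribution margin per unit = £189.01 − £120.08 = £68.93.
Break-even Q = £5,347,900 / £68.93 = 77,584.51 → 77,585 brackets.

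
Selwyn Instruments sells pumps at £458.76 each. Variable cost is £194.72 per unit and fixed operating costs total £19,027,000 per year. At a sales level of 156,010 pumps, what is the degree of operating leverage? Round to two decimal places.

1.86

Total contribution margin = 156,010 × £264.04 = £41,192,880.40.
Subtracting fixed costs: EBIT = £41,192,880.40 − £19,027,000 = £22,165,880.40.
DOL = contribution ÷ EBIT = £41,192,880.40 ÷ £22,165,880.40 = 1.8584.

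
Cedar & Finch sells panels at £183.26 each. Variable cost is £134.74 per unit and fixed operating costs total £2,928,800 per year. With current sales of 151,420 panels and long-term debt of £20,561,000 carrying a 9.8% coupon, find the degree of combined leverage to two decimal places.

Contribution at this volume is 151,420 × £48.52 = £7,346,898.40.
Subtracting fixed costs: EBIT = £7,346,898.40 − £2,928,800 = £4,418,098.40. Interest = £2,014,978.00.
DOL = £7,346,898.40 ÷ £4,418,098.40 = 1.6629; DFL = £4,418,098.40 ÷ £2,403,120.40 = 1.8385.
Combined leverage = 1.6629 × 1.8385 = 3.0572.

3.06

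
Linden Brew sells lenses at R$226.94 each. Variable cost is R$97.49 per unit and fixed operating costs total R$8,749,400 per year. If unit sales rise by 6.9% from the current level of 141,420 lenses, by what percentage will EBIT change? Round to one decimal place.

+13.2%

Contribution at this volume is 141,420 × R$129.45 = R$18,306,819.00.
EBIT = R$18,306,819.00 − R$8,749,400 = R$9,557,419.00.
Degree of operating leverage = R$18,306,819.00 / R$9,557,419.00 = 1.9155.
Operating income changes by 1.9155 × +6.9% = +13.2%.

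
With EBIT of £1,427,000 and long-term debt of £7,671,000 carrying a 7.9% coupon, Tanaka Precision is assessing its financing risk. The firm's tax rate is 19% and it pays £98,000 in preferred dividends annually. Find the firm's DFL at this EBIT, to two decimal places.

Interest = £606,009.00.
Preferred dividends grossed up pre-tax: £98,000 / (1 − 0.19) = £120,987.65.
DFL = EBIT ÷ [EBIT − I − D_p/(1−t)] = £1,427,000 ÷ [£1,427,000 − £606,009.00 − £120,987.65] = £1,427,000 ÷ £700,003.35 = 2.0386.

2.04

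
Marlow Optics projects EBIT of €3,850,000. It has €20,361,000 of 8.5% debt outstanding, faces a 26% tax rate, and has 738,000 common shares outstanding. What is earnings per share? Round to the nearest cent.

€2.13

Pre-tax income = €3,850,000 − €1,730,685.00 = €2,119,315.00.
After tax at 26%: net income = €2,119,315.00 × 0.74 = €1,568,293.10.
Per share: €1,568,293.10 / 738,000 shares = €2.13.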